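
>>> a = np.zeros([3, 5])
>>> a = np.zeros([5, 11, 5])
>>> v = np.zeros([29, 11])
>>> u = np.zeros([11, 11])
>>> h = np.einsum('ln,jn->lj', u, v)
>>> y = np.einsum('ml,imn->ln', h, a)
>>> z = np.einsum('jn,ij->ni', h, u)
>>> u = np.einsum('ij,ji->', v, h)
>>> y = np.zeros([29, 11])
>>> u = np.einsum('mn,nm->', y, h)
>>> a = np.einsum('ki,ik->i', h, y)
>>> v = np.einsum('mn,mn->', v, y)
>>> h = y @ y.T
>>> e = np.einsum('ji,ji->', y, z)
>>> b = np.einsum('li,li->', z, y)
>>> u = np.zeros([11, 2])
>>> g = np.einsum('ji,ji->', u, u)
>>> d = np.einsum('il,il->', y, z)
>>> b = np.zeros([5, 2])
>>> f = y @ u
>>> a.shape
(29,)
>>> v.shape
()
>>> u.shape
(11, 2)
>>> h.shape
(29, 29)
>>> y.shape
(29, 11)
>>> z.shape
(29, 11)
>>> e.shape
()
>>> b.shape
(5, 2)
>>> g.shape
()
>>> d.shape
()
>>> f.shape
(29, 2)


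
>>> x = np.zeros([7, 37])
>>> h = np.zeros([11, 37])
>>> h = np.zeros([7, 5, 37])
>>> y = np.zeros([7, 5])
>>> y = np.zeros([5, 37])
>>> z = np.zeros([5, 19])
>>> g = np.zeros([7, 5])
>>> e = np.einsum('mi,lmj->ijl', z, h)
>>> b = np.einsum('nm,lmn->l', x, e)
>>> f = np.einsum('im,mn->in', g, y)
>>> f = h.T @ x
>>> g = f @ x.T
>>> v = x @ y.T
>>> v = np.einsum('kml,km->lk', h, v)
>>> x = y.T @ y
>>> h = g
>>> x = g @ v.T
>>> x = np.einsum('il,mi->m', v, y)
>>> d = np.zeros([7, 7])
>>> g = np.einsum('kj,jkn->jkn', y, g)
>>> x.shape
(5,)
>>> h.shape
(37, 5, 7)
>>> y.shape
(5, 37)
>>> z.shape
(5, 19)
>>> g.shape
(37, 5, 7)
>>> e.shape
(19, 37, 7)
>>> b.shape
(19,)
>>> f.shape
(37, 5, 37)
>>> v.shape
(37, 7)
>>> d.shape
(7, 7)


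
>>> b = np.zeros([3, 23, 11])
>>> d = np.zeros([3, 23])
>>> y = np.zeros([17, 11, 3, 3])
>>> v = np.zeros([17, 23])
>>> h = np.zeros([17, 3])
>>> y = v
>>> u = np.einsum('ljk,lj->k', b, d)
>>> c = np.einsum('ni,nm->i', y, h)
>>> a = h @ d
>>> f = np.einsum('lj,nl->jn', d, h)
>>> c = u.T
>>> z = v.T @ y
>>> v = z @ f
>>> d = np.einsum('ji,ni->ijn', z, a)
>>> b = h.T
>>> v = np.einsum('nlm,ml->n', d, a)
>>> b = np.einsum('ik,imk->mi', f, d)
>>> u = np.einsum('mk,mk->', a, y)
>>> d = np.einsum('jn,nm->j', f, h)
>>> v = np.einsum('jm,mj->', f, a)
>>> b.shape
(23, 23)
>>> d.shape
(23,)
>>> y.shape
(17, 23)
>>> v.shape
()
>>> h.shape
(17, 3)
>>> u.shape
()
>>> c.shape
(11,)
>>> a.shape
(17, 23)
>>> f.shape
(23, 17)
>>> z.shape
(23, 23)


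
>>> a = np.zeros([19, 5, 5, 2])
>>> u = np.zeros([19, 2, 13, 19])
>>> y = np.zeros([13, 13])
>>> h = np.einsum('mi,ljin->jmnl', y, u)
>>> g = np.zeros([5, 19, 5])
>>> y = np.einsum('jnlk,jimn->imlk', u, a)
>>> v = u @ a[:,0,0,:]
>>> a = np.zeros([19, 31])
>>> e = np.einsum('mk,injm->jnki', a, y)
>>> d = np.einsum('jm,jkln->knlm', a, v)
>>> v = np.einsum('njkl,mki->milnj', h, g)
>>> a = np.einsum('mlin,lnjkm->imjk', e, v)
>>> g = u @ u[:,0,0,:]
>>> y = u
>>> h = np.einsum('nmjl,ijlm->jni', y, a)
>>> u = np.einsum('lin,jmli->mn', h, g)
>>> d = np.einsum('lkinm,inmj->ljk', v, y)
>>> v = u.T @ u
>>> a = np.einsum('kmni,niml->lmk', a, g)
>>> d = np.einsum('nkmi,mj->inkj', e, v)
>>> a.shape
(19, 13, 31)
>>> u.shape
(2, 31)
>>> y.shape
(19, 2, 13, 19)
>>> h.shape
(13, 19, 31)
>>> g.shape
(19, 2, 13, 19)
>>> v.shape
(31, 31)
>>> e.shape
(13, 5, 31, 5)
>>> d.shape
(5, 13, 5, 31)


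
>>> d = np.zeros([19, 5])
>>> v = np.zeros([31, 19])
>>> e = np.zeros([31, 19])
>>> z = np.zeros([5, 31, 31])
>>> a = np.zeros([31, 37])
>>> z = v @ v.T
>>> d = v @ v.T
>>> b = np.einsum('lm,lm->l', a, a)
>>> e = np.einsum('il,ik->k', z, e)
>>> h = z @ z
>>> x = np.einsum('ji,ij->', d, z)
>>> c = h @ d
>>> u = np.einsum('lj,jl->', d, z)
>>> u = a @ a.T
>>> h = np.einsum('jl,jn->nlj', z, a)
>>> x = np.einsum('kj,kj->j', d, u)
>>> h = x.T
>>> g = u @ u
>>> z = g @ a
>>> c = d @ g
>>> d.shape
(31, 31)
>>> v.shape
(31, 19)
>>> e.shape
(19,)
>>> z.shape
(31, 37)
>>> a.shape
(31, 37)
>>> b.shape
(31,)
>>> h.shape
(31,)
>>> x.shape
(31,)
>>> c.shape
(31, 31)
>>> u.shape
(31, 31)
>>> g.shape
(31, 31)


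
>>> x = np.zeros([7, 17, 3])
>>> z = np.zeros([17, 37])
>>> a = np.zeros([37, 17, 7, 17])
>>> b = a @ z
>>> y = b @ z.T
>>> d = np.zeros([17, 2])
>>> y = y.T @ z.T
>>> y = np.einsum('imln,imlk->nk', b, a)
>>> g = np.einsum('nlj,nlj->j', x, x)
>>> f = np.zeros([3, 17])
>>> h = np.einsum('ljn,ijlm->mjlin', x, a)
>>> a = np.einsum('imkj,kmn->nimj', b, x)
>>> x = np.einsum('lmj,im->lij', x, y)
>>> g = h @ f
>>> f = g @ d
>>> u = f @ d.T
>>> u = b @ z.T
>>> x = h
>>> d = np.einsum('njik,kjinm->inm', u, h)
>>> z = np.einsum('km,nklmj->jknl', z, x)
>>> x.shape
(17, 17, 7, 37, 3)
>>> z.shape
(3, 17, 17, 7)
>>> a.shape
(3, 37, 17, 37)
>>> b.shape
(37, 17, 7, 37)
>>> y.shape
(37, 17)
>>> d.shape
(7, 37, 3)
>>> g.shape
(17, 17, 7, 37, 17)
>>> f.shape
(17, 17, 7, 37, 2)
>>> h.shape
(17, 17, 7, 37, 3)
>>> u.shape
(37, 17, 7, 17)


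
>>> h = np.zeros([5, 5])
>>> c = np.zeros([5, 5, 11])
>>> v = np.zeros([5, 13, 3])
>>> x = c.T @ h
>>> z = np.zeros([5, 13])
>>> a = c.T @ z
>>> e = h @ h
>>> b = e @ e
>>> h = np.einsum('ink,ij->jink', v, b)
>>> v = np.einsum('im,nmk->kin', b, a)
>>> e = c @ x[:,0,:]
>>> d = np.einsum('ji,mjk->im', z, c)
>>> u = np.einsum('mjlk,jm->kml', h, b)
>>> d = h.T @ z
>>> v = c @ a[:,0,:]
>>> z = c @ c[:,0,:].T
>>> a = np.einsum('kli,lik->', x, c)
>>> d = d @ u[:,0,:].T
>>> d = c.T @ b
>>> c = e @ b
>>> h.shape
(5, 5, 13, 3)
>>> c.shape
(5, 5, 5)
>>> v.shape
(5, 5, 13)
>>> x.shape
(11, 5, 5)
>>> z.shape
(5, 5, 5)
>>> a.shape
()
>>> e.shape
(5, 5, 5)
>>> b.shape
(5, 5)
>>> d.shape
(11, 5, 5)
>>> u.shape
(3, 5, 13)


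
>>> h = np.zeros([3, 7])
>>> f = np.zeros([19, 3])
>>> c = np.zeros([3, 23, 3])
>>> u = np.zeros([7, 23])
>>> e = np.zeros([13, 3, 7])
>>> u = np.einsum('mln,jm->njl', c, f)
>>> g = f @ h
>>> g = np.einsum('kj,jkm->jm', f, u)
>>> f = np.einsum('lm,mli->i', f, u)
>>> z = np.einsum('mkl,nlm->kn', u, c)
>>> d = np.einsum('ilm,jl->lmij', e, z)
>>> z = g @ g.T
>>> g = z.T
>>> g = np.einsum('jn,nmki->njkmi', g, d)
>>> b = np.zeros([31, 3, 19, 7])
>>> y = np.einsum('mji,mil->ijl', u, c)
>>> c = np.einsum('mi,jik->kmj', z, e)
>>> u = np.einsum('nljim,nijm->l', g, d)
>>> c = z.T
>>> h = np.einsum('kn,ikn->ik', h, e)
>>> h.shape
(13, 3)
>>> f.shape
(23,)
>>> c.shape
(3, 3)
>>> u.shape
(3,)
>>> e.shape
(13, 3, 7)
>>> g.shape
(3, 3, 13, 7, 19)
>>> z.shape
(3, 3)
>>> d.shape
(3, 7, 13, 19)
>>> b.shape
(31, 3, 19, 7)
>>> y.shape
(23, 19, 3)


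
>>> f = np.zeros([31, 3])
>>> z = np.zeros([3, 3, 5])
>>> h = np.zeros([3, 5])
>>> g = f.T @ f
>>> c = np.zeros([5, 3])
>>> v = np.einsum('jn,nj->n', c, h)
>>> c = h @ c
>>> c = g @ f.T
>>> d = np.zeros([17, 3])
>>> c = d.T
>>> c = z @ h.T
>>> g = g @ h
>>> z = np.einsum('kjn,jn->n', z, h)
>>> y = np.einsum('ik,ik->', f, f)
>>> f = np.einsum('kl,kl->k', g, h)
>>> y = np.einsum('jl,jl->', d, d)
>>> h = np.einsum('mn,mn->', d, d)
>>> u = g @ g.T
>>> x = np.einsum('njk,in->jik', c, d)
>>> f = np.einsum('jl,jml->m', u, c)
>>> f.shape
(3,)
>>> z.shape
(5,)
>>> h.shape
()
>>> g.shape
(3, 5)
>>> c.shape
(3, 3, 3)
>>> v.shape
(3,)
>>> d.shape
(17, 3)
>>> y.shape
()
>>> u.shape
(3, 3)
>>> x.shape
(3, 17, 3)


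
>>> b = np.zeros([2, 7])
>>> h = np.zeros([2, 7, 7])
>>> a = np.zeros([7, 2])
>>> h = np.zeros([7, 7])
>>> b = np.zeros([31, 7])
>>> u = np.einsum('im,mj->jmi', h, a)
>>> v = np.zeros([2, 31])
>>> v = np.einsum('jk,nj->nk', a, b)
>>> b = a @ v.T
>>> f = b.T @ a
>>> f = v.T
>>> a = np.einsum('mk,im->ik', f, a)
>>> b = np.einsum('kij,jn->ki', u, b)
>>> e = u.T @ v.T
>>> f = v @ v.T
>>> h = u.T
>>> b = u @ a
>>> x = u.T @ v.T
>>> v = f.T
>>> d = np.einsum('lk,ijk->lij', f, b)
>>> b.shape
(2, 7, 31)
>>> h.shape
(7, 7, 2)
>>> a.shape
(7, 31)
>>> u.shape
(2, 7, 7)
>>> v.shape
(31, 31)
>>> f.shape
(31, 31)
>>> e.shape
(7, 7, 31)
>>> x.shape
(7, 7, 31)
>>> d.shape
(31, 2, 7)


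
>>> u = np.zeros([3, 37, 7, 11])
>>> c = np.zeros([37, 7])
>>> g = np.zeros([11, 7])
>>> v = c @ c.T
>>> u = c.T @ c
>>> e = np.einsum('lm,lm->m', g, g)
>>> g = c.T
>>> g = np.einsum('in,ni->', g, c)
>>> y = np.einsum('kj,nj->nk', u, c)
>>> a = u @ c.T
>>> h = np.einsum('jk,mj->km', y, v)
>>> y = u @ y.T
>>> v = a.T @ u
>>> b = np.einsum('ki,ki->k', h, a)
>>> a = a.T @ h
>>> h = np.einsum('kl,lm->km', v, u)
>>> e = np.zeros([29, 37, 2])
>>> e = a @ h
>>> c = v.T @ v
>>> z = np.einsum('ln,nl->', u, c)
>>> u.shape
(7, 7)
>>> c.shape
(7, 7)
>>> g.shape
()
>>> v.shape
(37, 7)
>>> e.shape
(37, 7)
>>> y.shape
(7, 37)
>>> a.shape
(37, 37)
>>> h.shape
(37, 7)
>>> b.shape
(7,)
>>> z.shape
()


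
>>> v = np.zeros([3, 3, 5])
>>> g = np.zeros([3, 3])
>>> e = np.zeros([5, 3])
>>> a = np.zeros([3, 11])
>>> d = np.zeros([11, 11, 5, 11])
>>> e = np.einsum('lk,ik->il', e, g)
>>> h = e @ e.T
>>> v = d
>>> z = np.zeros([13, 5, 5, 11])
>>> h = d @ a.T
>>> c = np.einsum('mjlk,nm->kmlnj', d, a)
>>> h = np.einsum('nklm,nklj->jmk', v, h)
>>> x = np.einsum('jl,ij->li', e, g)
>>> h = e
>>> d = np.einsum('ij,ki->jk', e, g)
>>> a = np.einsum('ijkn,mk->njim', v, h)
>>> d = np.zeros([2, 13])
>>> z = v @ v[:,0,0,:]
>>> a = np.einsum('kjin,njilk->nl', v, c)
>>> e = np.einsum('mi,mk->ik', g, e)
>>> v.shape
(11, 11, 5, 11)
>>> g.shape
(3, 3)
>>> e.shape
(3, 5)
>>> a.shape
(11, 3)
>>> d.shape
(2, 13)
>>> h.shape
(3, 5)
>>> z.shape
(11, 11, 5, 11)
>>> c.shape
(11, 11, 5, 3, 11)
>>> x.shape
(5, 3)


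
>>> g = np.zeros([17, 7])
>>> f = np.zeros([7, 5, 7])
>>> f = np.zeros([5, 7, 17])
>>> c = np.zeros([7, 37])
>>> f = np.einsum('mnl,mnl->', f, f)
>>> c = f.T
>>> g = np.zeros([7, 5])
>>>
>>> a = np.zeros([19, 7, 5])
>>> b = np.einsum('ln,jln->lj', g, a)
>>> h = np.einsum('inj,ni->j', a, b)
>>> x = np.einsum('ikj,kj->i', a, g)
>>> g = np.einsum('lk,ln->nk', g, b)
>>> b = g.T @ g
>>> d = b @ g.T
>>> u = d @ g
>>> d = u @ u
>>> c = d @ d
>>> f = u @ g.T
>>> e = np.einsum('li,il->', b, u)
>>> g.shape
(19, 5)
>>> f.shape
(5, 19)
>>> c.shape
(5, 5)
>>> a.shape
(19, 7, 5)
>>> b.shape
(5, 5)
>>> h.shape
(5,)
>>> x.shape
(19,)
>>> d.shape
(5, 5)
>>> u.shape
(5, 5)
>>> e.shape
()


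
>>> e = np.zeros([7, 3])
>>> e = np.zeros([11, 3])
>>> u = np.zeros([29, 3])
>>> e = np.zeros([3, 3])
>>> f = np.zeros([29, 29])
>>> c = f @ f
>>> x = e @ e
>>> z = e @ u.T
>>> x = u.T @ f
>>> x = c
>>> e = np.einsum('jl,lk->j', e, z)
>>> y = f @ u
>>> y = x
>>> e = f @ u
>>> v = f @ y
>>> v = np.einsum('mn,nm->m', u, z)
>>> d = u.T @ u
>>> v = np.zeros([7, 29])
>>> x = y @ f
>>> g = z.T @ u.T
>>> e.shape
(29, 3)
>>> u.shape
(29, 3)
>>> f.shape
(29, 29)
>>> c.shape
(29, 29)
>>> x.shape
(29, 29)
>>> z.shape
(3, 29)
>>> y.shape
(29, 29)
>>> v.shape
(7, 29)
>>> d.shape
(3, 3)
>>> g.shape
(29, 29)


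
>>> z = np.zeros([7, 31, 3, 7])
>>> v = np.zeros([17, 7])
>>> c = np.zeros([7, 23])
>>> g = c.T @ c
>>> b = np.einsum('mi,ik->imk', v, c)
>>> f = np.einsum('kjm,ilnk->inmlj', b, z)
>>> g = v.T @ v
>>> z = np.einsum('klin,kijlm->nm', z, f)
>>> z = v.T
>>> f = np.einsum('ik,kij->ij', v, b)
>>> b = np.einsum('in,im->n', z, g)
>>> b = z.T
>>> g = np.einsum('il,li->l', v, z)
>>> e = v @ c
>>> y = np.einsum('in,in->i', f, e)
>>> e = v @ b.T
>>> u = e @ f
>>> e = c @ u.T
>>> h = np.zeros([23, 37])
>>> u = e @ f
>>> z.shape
(7, 17)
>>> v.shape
(17, 7)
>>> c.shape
(7, 23)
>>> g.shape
(7,)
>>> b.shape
(17, 7)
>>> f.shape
(17, 23)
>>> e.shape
(7, 17)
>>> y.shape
(17,)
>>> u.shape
(7, 23)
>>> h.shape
(23, 37)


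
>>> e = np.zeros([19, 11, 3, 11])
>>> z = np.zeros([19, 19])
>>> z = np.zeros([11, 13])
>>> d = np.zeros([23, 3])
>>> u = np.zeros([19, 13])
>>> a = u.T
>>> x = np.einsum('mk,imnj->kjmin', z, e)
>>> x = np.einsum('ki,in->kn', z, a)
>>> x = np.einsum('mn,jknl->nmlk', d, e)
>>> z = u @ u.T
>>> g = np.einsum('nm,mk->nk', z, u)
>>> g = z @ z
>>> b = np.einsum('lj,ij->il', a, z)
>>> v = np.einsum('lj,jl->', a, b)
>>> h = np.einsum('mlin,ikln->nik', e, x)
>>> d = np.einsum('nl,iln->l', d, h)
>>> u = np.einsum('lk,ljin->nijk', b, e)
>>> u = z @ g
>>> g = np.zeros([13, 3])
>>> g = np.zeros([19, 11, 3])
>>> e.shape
(19, 11, 3, 11)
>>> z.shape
(19, 19)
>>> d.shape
(3,)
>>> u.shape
(19, 19)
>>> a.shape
(13, 19)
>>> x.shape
(3, 23, 11, 11)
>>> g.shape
(19, 11, 3)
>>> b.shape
(19, 13)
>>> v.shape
()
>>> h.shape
(11, 3, 23)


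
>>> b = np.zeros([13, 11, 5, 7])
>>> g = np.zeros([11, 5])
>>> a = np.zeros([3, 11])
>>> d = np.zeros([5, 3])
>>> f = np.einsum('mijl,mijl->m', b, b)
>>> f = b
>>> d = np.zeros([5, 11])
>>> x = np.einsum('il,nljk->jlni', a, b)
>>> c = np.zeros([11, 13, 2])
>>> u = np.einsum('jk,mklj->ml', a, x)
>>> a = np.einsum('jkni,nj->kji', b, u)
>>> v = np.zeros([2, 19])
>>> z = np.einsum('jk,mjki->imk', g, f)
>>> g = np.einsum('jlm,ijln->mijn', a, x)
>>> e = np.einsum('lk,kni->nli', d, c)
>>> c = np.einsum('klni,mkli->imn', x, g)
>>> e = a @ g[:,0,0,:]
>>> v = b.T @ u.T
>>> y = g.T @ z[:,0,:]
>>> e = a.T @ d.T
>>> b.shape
(13, 11, 5, 7)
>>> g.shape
(7, 5, 11, 3)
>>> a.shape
(11, 13, 7)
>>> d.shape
(5, 11)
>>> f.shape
(13, 11, 5, 7)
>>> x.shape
(5, 11, 13, 3)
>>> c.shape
(3, 7, 13)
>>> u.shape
(5, 13)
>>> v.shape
(7, 5, 11, 5)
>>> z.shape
(7, 13, 5)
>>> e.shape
(7, 13, 5)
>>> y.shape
(3, 11, 5, 5)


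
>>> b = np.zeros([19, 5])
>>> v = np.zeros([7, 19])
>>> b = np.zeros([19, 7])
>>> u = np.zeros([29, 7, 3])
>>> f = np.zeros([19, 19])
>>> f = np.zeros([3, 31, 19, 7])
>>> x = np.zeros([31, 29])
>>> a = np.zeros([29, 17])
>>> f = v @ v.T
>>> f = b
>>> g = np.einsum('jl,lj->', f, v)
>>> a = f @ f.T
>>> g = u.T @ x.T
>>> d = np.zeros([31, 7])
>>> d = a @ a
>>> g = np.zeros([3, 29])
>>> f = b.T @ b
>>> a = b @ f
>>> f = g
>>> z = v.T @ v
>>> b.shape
(19, 7)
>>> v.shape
(7, 19)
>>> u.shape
(29, 7, 3)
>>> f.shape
(3, 29)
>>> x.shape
(31, 29)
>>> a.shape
(19, 7)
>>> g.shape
(3, 29)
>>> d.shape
(19, 19)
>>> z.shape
(19, 19)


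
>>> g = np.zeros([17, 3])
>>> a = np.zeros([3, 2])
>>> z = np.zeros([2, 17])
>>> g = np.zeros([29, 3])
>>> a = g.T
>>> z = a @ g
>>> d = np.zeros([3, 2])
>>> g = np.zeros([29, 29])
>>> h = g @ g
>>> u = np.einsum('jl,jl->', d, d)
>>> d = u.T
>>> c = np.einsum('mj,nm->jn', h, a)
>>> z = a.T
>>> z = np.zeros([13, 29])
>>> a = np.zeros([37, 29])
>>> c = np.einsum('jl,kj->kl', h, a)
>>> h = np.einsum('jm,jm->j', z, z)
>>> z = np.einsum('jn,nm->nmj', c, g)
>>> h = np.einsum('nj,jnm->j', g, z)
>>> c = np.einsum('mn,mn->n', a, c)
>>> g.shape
(29, 29)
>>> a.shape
(37, 29)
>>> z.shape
(29, 29, 37)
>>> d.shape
()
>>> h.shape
(29,)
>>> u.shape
()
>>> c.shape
(29,)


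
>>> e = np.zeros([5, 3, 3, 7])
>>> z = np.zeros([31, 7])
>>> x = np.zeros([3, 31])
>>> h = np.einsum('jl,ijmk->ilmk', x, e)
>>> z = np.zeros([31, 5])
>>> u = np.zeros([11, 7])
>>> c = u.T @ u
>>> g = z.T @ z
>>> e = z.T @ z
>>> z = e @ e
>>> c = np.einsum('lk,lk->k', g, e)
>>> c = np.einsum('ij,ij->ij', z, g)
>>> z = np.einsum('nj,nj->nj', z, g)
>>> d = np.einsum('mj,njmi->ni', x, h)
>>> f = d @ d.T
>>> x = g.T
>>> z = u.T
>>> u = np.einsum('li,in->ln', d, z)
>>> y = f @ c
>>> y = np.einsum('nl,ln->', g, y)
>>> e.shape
(5, 5)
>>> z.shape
(7, 11)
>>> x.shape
(5, 5)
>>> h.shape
(5, 31, 3, 7)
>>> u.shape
(5, 11)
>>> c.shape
(5, 5)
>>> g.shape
(5, 5)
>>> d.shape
(5, 7)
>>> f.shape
(5, 5)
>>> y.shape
()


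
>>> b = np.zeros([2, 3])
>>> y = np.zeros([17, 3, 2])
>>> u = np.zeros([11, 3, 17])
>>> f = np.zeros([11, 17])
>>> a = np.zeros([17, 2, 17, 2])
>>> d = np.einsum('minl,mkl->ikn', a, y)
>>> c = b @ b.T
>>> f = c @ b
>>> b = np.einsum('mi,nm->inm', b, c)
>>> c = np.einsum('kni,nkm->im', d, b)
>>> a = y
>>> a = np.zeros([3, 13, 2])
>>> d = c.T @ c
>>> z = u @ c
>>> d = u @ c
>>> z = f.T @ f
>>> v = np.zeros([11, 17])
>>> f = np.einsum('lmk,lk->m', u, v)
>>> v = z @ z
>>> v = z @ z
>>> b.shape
(3, 2, 2)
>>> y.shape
(17, 3, 2)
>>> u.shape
(11, 3, 17)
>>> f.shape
(3,)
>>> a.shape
(3, 13, 2)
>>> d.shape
(11, 3, 2)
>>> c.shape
(17, 2)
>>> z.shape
(3, 3)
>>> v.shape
(3, 3)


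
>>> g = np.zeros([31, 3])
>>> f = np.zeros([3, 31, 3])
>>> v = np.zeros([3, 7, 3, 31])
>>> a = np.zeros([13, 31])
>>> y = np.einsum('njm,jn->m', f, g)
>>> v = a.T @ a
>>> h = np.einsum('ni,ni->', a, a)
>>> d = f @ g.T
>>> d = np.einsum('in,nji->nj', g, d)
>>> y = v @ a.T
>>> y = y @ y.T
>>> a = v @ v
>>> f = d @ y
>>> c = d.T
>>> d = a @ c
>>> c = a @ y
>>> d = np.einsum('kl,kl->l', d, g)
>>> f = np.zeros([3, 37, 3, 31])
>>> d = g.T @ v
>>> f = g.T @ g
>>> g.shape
(31, 3)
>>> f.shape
(3, 3)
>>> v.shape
(31, 31)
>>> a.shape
(31, 31)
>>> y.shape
(31, 31)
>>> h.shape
()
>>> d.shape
(3, 31)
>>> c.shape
(31, 31)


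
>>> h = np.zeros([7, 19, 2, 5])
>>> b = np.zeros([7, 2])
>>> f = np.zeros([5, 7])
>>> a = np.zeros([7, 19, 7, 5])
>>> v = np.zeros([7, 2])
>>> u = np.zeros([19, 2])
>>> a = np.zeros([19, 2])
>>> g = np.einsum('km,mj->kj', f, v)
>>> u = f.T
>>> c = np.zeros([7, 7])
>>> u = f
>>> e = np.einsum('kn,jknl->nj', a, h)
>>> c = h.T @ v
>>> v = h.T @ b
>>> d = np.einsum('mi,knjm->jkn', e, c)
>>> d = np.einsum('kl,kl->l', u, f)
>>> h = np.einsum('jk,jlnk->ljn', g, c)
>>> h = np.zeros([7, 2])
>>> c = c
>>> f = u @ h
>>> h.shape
(7, 2)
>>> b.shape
(7, 2)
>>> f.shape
(5, 2)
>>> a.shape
(19, 2)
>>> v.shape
(5, 2, 19, 2)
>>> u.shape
(5, 7)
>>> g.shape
(5, 2)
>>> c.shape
(5, 2, 19, 2)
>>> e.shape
(2, 7)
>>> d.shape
(7,)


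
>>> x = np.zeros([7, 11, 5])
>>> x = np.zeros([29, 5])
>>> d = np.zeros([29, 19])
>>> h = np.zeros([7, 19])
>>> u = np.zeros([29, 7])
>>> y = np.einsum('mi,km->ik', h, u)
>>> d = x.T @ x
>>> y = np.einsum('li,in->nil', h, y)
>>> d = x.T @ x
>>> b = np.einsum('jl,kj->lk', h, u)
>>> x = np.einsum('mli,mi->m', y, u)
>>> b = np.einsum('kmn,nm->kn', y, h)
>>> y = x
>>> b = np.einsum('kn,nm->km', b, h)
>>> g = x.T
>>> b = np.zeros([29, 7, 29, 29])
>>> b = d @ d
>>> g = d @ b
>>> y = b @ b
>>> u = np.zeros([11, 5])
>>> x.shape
(29,)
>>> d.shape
(5, 5)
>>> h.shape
(7, 19)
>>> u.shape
(11, 5)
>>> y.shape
(5, 5)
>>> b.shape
(5, 5)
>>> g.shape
(5, 5)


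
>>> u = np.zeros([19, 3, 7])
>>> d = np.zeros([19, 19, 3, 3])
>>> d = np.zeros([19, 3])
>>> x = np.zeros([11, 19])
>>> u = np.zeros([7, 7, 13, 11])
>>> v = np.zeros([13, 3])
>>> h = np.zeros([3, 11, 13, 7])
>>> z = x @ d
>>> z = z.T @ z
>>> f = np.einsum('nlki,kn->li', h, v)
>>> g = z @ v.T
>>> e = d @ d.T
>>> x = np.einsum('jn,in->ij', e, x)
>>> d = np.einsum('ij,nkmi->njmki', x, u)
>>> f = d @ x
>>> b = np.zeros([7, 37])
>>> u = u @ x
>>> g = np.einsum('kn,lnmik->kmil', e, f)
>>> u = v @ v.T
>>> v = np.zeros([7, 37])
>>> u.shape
(13, 13)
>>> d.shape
(7, 19, 13, 7, 11)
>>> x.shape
(11, 19)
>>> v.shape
(7, 37)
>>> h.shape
(3, 11, 13, 7)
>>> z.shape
(3, 3)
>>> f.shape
(7, 19, 13, 7, 19)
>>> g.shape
(19, 13, 7, 7)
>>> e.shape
(19, 19)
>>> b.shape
(7, 37)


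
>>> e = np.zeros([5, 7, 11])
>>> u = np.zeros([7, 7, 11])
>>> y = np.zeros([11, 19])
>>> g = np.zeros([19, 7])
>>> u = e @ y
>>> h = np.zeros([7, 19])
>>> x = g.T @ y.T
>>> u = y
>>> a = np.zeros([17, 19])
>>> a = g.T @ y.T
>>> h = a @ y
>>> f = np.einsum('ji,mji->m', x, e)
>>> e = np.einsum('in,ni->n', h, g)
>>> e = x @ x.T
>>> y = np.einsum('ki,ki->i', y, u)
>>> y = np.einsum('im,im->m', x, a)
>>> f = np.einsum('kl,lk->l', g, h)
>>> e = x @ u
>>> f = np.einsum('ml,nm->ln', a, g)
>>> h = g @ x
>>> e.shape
(7, 19)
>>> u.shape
(11, 19)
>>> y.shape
(11,)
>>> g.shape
(19, 7)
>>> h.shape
(19, 11)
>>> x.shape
(7, 11)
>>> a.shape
(7, 11)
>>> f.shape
(11, 19)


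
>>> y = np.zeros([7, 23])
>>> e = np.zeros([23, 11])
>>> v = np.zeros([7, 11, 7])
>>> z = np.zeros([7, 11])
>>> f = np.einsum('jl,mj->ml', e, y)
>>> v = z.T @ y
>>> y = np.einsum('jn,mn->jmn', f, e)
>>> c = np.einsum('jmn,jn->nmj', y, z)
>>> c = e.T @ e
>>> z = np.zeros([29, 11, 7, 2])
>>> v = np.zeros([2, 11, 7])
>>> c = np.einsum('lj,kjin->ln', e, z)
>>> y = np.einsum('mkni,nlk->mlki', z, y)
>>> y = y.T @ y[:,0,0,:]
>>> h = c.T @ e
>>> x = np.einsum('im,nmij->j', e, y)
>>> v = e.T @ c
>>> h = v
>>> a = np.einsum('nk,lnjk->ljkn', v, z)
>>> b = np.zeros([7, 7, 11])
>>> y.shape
(2, 11, 23, 2)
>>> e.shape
(23, 11)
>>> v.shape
(11, 2)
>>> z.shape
(29, 11, 7, 2)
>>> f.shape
(7, 11)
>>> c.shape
(23, 2)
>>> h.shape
(11, 2)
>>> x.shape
(2,)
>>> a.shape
(29, 7, 2, 11)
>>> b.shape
(7, 7, 11)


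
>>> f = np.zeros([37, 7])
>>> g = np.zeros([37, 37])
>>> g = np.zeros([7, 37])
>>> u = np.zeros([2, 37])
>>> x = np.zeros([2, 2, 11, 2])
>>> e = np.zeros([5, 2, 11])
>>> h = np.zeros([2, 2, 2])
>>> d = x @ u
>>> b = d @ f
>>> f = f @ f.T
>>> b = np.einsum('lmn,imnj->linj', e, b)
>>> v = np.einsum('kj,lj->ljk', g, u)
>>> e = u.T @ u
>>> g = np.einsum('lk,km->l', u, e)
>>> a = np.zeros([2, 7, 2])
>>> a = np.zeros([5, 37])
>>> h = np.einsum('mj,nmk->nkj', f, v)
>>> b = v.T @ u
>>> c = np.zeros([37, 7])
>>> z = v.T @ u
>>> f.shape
(37, 37)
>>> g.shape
(2,)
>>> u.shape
(2, 37)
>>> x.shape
(2, 2, 11, 2)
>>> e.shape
(37, 37)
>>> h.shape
(2, 7, 37)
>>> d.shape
(2, 2, 11, 37)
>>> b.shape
(7, 37, 37)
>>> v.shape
(2, 37, 7)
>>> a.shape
(5, 37)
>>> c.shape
(37, 7)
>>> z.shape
(7, 37, 37)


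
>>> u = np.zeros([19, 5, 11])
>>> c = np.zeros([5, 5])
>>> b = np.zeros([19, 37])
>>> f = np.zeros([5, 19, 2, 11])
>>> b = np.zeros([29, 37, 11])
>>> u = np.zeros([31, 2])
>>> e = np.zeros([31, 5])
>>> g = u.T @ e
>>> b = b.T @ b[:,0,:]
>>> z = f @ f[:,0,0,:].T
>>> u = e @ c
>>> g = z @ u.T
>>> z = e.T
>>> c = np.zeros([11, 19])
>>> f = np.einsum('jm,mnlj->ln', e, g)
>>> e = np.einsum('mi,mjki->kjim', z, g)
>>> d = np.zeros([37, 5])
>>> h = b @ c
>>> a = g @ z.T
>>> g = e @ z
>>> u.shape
(31, 5)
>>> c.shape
(11, 19)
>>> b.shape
(11, 37, 11)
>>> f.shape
(2, 19)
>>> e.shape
(2, 19, 31, 5)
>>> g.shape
(2, 19, 31, 31)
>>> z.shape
(5, 31)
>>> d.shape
(37, 5)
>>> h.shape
(11, 37, 19)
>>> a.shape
(5, 19, 2, 5)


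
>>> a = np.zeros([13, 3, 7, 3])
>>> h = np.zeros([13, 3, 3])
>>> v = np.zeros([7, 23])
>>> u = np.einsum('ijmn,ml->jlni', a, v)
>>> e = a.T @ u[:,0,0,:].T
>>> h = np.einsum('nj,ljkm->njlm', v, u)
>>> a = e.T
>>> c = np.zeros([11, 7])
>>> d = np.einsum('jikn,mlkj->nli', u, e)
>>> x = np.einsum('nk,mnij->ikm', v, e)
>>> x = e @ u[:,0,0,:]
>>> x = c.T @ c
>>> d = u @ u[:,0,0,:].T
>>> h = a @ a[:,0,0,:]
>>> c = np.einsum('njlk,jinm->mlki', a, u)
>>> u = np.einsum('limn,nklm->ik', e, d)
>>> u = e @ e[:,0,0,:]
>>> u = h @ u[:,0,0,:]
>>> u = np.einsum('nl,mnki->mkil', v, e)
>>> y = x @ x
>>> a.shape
(3, 3, 7, 3)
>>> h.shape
(3, 3, 7, 3)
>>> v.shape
(7, 23)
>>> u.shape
(3, 3, 3, 23)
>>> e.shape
(3, 7, 3, 3)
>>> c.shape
(13, 7, 3, 23)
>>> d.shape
(3, 23, 3, 3)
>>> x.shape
(7, 7)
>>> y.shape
(7, 7)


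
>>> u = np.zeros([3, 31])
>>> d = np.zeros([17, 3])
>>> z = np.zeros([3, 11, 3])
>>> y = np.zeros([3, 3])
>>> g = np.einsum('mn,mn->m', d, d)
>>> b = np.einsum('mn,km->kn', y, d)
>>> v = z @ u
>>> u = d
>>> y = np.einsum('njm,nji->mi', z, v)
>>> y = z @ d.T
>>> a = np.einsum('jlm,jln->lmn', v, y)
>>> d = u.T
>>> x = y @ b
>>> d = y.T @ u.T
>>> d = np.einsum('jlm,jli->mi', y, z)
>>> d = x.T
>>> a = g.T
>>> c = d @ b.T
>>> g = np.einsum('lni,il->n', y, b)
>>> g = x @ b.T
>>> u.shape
(17, 3)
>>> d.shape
(3, 11, 3)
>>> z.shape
(3, 11, 3)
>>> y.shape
(3, 11, 17)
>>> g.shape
(3, 11, 17)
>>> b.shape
(17, 3)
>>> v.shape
(3, 11, 31)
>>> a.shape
(17,)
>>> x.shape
(3, 11, 3)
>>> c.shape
(3, 11, 17)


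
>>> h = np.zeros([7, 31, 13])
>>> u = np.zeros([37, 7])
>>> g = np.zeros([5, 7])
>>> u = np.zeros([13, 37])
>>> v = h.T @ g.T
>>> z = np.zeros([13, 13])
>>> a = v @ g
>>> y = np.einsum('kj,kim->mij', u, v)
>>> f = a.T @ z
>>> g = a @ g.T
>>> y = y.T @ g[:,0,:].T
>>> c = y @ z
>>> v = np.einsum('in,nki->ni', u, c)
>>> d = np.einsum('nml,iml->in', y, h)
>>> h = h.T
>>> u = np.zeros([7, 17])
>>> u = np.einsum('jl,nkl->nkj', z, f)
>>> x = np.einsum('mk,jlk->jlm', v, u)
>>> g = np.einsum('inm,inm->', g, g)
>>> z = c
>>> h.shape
(13, 31, 7)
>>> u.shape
(7, 31, 13)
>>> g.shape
()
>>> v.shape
(37, 13)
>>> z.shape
(37, 31, 13)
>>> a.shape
(13, 31, 7)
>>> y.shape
(37, 31, 13)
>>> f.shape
(7, 31, 13)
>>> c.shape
(37, 31, 13)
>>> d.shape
(7, 37)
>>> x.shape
(7, 31, 37)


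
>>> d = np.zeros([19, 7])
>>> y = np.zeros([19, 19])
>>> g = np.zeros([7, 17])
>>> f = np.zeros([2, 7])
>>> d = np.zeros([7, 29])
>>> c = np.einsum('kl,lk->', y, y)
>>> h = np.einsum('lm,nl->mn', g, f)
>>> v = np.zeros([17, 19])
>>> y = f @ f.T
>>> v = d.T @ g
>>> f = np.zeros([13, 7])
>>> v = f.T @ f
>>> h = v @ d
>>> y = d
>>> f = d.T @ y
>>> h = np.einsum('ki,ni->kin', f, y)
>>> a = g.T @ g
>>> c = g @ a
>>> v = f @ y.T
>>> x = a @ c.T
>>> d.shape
(7, 29)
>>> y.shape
(7, 29)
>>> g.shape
(7, 17)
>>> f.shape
(29, 29)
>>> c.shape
(7, 17)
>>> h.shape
(29, 29, 7)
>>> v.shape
(29, 7)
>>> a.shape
(17, 17)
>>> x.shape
(17, 7)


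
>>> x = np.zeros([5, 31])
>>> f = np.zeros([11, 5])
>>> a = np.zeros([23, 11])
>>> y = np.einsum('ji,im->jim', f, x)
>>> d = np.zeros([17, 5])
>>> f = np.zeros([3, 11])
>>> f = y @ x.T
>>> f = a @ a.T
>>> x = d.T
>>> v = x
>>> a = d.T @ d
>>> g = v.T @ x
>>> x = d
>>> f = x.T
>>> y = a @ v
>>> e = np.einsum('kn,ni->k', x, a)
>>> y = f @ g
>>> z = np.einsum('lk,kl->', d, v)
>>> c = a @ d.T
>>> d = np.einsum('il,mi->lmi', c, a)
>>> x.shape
(17, 5)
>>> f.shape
(5, 17)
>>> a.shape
(5, 5)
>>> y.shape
(5, 17)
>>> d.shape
(17, 5, 5)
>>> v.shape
(5, 17)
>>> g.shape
(17, 17)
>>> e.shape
(17,)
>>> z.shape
()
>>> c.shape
(5, 17)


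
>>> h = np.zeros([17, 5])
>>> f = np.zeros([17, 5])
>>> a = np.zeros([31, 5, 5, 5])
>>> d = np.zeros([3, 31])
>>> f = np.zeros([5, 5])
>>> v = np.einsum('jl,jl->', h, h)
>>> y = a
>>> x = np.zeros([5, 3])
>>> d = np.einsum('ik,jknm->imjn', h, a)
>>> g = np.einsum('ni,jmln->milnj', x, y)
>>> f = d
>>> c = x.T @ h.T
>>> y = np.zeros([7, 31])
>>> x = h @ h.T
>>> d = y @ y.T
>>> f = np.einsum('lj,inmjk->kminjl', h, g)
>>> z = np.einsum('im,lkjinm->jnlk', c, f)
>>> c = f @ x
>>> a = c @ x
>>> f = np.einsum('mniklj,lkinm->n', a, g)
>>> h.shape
(17, 5)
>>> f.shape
(5,)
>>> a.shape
(31, 5, 5, 3, 5, 17)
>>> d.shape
(7, 7)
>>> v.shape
()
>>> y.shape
(7, 31)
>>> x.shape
(17, 17)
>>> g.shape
(5, 3, 5, 5, 31)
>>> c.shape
(31, 5, 5, 3, 5, 17)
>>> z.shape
(5, 5, 31, 5)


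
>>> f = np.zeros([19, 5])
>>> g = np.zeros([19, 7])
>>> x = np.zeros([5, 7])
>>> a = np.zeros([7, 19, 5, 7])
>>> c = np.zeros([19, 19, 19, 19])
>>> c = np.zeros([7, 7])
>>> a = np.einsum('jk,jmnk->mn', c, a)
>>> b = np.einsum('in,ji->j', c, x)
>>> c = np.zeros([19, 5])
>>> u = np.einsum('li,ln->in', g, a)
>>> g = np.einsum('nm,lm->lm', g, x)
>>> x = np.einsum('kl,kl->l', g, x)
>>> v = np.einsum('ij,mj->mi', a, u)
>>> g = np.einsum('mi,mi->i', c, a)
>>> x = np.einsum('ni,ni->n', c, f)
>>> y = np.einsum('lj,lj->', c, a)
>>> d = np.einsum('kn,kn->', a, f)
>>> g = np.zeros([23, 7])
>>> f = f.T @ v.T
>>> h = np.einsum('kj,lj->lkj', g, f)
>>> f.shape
(5, 7)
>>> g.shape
(23, 7)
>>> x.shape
(19,)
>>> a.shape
(19, 5)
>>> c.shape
(19, 5)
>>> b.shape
(5,)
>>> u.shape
(7, 5)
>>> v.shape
(7, 19)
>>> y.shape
()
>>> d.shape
()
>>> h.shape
(5, 23, 7)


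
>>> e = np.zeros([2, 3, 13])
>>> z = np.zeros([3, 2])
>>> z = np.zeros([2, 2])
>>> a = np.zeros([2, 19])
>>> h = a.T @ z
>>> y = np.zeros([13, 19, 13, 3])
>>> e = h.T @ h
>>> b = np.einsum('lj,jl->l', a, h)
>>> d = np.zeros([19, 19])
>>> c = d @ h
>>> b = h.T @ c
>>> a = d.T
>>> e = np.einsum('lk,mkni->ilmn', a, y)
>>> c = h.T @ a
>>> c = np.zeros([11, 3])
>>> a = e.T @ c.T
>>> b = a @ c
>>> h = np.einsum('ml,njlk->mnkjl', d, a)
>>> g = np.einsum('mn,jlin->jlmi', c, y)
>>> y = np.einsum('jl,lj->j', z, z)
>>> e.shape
(3, 19, 13, 13)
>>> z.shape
(2, 2)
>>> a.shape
(13, 13, 19, 11)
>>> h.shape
(19, 13, 11, 13, 19)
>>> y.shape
(2,)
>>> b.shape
(13, 13, 19, 3)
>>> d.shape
(19, 19)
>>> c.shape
(11, 3)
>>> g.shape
(13, 19, 11, 13)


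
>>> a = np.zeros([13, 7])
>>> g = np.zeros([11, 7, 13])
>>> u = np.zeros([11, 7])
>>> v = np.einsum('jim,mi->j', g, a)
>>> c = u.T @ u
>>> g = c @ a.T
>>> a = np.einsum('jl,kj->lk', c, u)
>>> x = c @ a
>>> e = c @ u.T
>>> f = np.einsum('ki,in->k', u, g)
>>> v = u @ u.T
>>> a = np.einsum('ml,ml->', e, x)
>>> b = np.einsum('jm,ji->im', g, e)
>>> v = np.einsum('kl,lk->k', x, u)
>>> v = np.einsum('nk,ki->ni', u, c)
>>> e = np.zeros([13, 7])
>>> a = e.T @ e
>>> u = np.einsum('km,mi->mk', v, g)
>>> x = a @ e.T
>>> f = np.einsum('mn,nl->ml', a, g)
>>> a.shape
(7, 7)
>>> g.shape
(7, 13)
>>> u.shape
(7, 11)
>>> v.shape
(11, 7)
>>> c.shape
(7, 7)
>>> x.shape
(7, 13)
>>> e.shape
(13, 7)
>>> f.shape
(7, 13)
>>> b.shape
(11, 13)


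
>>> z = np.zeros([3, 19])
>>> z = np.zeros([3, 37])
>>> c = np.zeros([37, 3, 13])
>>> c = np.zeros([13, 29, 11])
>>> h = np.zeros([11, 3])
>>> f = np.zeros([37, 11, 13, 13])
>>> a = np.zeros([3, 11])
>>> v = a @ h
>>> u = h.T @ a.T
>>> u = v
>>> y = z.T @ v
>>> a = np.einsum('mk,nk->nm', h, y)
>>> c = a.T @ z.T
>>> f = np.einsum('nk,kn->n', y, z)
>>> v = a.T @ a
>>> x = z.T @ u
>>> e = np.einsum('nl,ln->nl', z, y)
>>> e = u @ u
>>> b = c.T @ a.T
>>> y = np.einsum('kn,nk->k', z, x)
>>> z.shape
(3, 37)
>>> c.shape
(11, 3)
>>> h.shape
(11, 3)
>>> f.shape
(37,)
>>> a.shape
(37, 11)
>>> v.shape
(11, 11)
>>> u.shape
(3, 3)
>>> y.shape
(3,)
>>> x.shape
(37, 3)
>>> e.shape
(3, 3)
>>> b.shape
(3, 37)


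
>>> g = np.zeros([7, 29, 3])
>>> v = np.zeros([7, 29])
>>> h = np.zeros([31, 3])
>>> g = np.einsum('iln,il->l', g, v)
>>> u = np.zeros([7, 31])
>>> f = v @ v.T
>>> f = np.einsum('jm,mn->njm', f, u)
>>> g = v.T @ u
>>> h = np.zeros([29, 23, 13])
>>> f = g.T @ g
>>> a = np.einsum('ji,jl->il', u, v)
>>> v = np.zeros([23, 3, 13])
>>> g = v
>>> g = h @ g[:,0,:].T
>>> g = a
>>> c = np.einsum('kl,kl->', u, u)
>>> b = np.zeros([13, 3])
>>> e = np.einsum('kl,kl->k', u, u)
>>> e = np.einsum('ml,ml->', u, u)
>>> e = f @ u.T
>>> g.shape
(31, 29)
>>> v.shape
(23, 3, 13)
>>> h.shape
(29, 23, 13)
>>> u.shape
(7, 31)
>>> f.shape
(31, 31)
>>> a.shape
(31, 29)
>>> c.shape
()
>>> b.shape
(13, 3)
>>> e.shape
(31, 7)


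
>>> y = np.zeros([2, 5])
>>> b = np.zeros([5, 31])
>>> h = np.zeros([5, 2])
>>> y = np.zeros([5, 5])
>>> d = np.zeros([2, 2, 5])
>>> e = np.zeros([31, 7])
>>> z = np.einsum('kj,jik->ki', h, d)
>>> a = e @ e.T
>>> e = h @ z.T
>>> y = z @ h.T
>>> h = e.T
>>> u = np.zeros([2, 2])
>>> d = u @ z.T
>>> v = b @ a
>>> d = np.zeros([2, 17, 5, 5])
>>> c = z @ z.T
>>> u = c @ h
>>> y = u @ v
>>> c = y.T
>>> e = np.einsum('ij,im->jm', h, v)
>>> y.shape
(5, 31)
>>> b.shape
(5, 31)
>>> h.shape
(5, 5)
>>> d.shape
(2, 17, 5, 5)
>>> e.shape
(5, 31)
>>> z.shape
(5, 2)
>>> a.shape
(31, 31)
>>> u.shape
(5, 5)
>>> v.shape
(5, 31)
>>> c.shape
(31, 5)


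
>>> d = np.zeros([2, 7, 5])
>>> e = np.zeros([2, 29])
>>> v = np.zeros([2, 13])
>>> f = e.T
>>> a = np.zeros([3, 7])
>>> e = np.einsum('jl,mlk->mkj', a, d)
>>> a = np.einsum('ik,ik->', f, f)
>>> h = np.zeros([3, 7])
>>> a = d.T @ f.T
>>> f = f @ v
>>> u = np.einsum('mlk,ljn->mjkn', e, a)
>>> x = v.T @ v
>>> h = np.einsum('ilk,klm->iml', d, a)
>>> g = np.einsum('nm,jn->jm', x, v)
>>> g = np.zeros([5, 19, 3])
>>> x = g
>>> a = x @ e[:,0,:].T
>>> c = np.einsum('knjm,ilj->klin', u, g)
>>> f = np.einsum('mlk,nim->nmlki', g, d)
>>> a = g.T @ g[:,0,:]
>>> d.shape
(2, 7, 5)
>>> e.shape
(2, 5, 3)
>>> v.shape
(2, 13)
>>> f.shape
(2, 5, 19, 3, 7)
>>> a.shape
(3, 19, 3)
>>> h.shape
(2, 29, 7)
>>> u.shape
(2, 7, 3, 29)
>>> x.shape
(5, 19, 3)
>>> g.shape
(5, 19, 3)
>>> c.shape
(2, 19, 5, 7)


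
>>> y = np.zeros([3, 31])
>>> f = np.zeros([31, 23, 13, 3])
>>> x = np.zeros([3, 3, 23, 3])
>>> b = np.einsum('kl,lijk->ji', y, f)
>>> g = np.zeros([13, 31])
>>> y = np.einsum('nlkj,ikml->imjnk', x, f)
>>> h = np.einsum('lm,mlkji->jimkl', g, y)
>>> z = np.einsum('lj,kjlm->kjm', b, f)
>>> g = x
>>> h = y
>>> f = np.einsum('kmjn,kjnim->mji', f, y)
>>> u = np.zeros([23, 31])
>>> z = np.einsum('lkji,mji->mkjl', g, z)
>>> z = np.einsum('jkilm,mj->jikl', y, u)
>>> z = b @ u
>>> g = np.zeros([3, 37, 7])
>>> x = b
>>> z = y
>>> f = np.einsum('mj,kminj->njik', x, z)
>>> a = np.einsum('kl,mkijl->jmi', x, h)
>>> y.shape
(31, 13, 3, 3, 23)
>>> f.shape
(3, 23, 3, 31)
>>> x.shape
(13, 23)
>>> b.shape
(13, 23)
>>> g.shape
(3, 37, 7)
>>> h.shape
(31, 13, 3, 3, 23)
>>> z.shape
(31, 13, 3, 3, 23)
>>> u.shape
(23, 31)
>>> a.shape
(3, 31, 3)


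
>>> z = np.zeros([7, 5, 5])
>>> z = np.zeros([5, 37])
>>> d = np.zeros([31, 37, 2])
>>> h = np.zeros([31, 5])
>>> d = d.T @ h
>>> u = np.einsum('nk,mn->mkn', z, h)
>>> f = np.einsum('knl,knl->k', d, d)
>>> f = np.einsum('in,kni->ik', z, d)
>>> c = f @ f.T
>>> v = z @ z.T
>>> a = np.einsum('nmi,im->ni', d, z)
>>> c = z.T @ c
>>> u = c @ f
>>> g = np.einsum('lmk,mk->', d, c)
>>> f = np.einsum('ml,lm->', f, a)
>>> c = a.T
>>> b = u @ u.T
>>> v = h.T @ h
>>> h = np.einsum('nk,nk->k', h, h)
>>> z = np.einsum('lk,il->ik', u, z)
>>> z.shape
(5, 2)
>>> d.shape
(2, 37, 5)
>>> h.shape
(5,)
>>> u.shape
(37, 2)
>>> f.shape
()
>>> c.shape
(5, 2)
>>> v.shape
(5, 5)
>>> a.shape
(2, 5)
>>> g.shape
()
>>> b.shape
(37, 37)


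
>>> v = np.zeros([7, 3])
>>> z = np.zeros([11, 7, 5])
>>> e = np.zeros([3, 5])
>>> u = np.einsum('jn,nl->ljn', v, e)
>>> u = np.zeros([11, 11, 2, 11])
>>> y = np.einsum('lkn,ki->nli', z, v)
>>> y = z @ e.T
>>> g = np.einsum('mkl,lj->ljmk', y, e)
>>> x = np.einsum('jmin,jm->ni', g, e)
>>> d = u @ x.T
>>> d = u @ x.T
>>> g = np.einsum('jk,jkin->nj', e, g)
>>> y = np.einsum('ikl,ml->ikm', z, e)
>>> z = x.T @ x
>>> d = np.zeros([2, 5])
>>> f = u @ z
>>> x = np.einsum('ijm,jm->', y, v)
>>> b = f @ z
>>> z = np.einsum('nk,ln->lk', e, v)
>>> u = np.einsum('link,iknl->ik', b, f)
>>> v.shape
(7, 3)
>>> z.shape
(7, 5)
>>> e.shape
(3, 5)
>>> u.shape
(11, 11)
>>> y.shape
(11, 7, 3)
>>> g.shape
(7, 3)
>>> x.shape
()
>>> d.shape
(2, 5)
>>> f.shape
(11, 11, 2, 11)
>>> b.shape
(11, 11, 2, 11)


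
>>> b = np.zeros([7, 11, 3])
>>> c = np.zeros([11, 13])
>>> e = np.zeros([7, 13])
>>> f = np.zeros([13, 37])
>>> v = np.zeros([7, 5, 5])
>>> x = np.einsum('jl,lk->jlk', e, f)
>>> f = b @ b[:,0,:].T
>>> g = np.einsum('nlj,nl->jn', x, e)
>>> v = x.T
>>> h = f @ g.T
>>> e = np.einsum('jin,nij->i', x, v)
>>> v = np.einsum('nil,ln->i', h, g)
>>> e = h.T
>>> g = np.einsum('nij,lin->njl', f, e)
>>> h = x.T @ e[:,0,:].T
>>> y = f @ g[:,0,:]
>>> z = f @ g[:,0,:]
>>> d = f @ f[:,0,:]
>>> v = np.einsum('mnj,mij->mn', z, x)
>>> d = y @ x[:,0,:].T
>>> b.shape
(7, 11, 3)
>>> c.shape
(11, 13)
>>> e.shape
(37, 11, 7)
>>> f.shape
(7, 11, 7)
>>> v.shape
(7, 11)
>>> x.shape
(7, 13, 37)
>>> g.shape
(7, 7, 37)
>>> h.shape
(37, 13, 37)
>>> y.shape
(7, 11, 37)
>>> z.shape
(7, 11, 37)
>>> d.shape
(7, 11, 7)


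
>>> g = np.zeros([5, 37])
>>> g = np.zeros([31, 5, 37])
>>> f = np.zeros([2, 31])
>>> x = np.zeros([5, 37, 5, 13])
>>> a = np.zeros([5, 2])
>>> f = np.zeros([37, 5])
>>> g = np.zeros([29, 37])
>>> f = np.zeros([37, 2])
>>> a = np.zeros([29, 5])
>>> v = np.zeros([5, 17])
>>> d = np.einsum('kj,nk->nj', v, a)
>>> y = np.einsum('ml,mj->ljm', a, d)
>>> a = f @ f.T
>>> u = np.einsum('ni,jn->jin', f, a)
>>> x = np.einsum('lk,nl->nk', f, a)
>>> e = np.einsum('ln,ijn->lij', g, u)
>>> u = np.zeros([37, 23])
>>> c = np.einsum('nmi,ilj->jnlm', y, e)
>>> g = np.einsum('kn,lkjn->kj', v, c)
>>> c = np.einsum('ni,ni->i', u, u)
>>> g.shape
(5, 37)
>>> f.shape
(37, 2)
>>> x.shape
(37, 2)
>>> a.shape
(37, 37)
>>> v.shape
(5, 17)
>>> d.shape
(29, 17)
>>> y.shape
(5, 17, 29)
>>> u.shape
(37, 23)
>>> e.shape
(29, 37, 2)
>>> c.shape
(23,)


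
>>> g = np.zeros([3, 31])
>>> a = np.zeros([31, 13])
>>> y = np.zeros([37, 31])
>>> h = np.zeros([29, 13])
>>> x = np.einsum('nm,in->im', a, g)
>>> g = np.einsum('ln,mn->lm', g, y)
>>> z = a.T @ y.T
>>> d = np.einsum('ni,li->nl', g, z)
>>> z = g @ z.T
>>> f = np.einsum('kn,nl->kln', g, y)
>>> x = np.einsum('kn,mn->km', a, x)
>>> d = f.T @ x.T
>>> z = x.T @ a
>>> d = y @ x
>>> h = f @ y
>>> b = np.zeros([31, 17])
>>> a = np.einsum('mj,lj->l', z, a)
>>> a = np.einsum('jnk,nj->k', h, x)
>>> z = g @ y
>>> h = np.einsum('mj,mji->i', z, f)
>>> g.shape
(3, 37)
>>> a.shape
(31,)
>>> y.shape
(37, 31)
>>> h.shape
(37,)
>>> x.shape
(31, 3)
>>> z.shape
(3, 31)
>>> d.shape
(37, 3)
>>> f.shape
(3, 31, 37)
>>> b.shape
(31, 17)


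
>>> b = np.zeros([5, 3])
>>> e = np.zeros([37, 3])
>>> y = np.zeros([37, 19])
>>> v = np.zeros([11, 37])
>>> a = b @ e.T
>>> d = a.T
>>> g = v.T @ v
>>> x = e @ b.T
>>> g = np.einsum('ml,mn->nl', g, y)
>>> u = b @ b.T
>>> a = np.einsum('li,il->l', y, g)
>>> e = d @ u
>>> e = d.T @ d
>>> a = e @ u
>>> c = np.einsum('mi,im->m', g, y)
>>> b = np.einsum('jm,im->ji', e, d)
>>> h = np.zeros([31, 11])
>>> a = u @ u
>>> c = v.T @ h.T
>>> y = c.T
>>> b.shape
(5, 37)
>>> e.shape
(5, 5)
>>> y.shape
(31, 37)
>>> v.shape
(11, 37)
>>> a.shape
(5, 5)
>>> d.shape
(37, 5)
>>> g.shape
(19, 37)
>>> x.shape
(37, 5)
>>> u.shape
(5, 5)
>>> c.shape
(37, 31)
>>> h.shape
(31, 11)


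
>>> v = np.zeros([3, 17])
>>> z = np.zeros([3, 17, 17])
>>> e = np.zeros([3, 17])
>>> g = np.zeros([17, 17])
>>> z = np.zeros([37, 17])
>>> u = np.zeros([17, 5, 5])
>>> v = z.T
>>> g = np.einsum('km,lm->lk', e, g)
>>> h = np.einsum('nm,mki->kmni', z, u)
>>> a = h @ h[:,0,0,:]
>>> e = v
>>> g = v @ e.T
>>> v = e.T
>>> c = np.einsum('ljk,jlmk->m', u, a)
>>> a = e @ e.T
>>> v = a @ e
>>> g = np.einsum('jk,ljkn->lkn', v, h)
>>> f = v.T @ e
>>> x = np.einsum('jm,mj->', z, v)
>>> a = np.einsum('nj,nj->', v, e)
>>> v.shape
(17, 37)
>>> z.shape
(37, 17)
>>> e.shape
(17, 37)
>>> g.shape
(5, 37, 5)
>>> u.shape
(17, 5, 5)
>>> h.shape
(5, 17, 37, 5)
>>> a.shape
()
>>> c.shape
(37,)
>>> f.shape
(37, 37)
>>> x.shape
()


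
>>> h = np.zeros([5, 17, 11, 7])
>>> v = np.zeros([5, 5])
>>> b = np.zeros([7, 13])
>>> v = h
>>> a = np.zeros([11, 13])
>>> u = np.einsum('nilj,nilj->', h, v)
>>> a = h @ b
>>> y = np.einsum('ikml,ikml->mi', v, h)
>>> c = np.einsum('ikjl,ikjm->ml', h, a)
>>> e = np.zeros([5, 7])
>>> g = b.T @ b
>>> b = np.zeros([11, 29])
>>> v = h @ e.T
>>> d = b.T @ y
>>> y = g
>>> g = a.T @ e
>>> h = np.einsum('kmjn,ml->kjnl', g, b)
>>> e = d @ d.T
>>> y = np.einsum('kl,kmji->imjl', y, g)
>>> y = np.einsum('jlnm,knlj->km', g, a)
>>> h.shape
(13, 17, 7, 29)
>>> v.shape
(5, 17, 11, 5)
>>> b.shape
(11, 29)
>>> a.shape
(5, 17, 11, 13)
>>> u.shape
()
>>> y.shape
(5, 7)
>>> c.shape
(13, 7)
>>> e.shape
(29, 29)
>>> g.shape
(13, 11, 17, 7)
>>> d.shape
(29, 5)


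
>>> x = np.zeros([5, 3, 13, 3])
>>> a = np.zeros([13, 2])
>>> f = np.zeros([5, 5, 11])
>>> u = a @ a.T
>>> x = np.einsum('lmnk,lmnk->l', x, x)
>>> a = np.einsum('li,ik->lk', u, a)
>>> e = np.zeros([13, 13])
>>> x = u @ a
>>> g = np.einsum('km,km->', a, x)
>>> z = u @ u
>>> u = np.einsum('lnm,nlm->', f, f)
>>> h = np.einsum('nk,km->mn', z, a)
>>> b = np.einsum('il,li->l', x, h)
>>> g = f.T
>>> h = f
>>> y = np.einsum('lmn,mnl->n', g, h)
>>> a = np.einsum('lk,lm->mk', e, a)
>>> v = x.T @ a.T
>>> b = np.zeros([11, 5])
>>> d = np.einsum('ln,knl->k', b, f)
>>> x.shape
(13, 2)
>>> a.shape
(2, 13)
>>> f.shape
(5, 5, 11)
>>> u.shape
()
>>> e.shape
(13, 13)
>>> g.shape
(11, 5, 5)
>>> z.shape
(13, 13)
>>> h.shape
(5, 5, 11)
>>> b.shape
(11, 5)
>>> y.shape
(5,)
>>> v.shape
(2, 2)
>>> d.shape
(5,)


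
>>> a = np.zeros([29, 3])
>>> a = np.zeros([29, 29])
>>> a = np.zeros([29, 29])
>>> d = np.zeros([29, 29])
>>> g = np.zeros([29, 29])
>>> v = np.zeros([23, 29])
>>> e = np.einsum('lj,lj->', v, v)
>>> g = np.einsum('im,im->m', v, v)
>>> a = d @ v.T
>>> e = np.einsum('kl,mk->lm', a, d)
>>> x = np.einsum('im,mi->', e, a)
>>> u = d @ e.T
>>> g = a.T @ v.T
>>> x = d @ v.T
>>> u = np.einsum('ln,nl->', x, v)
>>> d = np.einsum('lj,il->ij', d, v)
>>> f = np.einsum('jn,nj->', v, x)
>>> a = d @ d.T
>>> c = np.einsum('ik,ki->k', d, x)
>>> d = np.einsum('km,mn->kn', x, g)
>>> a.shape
(23, 23)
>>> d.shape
(29, 23)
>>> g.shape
(23, 23)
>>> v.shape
(23, 29)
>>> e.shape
(23, 29)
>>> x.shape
(29, 23)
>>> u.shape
()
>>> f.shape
()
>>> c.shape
(29,)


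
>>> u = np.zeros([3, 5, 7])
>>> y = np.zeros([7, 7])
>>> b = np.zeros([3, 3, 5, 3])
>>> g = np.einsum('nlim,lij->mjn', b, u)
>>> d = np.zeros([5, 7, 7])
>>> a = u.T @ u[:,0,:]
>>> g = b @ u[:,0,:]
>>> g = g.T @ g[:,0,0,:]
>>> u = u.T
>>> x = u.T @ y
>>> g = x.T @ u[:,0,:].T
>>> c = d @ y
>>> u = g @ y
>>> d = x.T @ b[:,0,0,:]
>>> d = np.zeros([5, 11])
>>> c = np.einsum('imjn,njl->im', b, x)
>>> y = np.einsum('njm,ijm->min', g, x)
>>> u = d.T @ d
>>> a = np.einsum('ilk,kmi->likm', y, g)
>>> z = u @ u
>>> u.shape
(11, 11)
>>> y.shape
(7, 3, 7)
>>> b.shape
(3, 3, 5, 3)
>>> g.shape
(7, 5, 7)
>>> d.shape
(5, 11)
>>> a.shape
(3, 7, 7, 5)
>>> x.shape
(3, 5, 7)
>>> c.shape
(3, 3)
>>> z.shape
(11, 11)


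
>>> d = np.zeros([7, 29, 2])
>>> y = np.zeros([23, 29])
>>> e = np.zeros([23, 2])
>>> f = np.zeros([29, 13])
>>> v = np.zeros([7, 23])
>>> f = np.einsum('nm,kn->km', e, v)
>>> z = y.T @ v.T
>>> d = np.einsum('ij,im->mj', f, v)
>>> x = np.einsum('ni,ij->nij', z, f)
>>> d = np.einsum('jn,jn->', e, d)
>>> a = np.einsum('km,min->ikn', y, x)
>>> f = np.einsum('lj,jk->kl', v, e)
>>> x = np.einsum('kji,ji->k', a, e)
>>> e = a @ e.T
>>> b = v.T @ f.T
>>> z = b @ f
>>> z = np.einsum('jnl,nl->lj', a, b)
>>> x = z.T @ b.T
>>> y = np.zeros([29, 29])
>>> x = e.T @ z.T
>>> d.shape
()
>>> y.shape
(29, 29)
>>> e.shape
(7, 23, 23)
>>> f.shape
(2, 7)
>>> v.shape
(7, 23)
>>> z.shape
(2, 7)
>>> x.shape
(23, 23, 2)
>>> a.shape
(7, 23, 2)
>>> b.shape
(23, 2)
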